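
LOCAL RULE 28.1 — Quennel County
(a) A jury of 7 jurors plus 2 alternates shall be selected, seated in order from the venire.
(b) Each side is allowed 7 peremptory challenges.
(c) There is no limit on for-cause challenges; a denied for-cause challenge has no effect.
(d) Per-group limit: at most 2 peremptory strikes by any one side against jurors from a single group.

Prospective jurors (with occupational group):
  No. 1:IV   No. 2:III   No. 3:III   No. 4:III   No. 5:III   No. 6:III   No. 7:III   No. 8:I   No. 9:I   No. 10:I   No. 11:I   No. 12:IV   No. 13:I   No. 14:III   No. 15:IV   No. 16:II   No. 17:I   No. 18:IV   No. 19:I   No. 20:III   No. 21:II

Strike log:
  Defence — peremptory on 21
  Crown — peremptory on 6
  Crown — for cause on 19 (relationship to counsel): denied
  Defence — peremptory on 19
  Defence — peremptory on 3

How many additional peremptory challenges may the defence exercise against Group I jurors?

1

Defence peremptories so far: #21, #19, #3 — 3 of 7 used, 4 left overall.
Against Group I: #19 — 1 used; per-group cap 2 leaves 1.
Binding limit: min(4, 1) = 1.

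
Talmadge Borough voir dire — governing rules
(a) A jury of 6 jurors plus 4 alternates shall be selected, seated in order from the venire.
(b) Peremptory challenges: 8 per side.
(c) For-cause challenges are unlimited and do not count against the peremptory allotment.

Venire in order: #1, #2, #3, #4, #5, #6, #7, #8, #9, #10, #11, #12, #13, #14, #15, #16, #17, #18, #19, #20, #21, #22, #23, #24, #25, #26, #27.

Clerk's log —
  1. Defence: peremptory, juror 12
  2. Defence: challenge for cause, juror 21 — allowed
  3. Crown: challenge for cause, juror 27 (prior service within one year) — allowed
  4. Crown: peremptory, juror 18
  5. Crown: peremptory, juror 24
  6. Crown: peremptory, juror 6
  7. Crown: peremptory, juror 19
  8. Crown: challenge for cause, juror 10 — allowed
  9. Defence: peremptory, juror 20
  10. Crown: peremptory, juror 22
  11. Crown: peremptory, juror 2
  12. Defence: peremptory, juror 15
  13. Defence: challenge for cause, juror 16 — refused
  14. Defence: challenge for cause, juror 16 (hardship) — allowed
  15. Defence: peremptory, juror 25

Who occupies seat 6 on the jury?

Removed: #2, #6, #10, #12, #15, #16, #18, #19, #20, #21, #22, #24, #25, #27.
Seating in order: seats 1–6 → #1, #3, #4, #5, #7, #8; alternates → #9, #11, #13, #14.
So seat 6 is #8.

8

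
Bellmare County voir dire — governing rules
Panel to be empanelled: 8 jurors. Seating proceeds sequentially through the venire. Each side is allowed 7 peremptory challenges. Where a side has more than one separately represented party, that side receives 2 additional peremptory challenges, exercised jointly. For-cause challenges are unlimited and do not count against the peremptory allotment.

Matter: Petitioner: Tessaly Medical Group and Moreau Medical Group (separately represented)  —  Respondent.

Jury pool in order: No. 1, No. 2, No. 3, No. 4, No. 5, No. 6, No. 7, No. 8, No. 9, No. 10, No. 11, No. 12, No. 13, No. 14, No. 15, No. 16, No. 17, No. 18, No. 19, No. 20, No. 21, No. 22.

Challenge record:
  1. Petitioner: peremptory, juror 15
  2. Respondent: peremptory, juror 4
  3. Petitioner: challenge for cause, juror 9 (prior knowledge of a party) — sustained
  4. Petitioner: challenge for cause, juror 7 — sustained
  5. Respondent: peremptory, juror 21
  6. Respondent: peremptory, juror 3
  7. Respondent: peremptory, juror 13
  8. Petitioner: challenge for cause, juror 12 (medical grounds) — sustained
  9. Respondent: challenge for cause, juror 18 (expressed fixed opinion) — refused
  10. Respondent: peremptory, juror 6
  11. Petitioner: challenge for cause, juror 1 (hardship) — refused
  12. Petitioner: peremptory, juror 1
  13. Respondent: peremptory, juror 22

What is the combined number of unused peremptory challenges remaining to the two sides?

Petitioner allotment: 7 base + 2 multi-party = 9. Respondent allotment: 7.
Petitioner peremptories used: #15, #1 — 2 (for-cause on #9, #7, #12, #1 don't count).
Respondent peremptories used: #4, #21, #3, #13, #6, #22 — 6 (the for-cause on #18 doesn't count).
Remaining: (9 − 2) + (7 − 6) = 8.

8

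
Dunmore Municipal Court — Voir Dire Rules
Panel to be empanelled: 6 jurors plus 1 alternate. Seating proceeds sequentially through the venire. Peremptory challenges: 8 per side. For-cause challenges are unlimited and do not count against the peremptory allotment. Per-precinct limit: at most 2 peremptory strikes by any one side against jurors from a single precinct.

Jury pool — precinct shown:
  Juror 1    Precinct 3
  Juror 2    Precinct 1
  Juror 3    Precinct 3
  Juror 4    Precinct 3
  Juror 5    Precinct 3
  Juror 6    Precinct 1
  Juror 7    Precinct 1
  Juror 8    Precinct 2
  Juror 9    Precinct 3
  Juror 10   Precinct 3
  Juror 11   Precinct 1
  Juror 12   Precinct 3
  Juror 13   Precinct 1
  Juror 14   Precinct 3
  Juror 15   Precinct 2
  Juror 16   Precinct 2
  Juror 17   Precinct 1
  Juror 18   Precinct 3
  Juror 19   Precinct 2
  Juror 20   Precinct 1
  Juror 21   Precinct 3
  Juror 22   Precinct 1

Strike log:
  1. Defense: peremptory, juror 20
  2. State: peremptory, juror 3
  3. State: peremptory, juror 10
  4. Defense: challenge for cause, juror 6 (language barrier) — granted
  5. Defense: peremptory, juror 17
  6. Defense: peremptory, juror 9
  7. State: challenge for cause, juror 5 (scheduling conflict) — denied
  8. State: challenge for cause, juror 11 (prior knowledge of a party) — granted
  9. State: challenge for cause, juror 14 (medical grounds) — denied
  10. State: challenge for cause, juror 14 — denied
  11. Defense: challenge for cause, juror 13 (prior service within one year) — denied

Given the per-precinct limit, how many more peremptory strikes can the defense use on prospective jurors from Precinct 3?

1

Defense peremptories so far: #20, #17, #9 — 3 of 8 used, 5 left overall.
Against Precinct 3: #9 — 1 used; per-precinct cap 2 leaves 1.
Binding limit: min(5, 1) = 1.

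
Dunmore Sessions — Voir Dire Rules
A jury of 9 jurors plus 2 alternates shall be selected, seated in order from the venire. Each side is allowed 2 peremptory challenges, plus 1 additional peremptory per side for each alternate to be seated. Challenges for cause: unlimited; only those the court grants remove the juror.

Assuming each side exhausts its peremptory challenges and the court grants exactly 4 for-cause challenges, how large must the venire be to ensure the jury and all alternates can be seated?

23

Seats to fill: 9 + 2 alternates = 11.
Peremptories: 2 + 1×2 = 4 per side × 2 sides = 8.
For-cause removals: 4.
Minimum venire: 11 + 8 + 4 = 23.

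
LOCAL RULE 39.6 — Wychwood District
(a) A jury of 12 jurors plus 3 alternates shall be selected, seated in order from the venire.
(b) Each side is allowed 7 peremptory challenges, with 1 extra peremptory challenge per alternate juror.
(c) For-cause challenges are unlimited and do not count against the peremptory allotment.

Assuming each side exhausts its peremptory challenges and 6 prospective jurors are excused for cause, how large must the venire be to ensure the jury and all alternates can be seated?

Seats to fill: 12 + 3 alternates = 15.
Peremptories: 7 + 1×3 = 10 per side × 2 sides = 20.
For-cause removals: 6.
Minimum venire: 15 + 20 + 6 = 41.

41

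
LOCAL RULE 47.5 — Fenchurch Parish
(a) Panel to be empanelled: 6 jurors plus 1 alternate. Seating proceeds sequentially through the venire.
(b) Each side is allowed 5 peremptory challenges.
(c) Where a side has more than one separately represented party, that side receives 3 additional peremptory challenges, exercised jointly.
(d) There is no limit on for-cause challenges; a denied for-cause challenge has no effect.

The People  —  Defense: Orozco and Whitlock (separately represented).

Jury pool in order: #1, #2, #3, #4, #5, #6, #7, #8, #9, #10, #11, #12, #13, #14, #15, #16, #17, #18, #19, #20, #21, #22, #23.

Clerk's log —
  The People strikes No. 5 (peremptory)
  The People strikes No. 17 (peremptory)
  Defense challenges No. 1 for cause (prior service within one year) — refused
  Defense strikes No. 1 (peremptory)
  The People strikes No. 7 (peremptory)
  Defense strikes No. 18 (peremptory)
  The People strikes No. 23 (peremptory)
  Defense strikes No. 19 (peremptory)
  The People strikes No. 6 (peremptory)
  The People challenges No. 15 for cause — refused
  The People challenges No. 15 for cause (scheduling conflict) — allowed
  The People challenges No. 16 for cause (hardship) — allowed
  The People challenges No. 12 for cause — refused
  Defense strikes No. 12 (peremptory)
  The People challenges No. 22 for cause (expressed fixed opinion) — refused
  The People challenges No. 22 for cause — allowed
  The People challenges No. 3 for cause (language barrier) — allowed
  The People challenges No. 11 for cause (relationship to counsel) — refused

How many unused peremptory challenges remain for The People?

0

The People allotment: 5.
The People peremptories used: #5, #17, #7, #23, #6 — 5 (for-cause on #15, #15, #16, #12, #22, #22, #3, #11 don't count).
Remaining: 5 − 5 = 0.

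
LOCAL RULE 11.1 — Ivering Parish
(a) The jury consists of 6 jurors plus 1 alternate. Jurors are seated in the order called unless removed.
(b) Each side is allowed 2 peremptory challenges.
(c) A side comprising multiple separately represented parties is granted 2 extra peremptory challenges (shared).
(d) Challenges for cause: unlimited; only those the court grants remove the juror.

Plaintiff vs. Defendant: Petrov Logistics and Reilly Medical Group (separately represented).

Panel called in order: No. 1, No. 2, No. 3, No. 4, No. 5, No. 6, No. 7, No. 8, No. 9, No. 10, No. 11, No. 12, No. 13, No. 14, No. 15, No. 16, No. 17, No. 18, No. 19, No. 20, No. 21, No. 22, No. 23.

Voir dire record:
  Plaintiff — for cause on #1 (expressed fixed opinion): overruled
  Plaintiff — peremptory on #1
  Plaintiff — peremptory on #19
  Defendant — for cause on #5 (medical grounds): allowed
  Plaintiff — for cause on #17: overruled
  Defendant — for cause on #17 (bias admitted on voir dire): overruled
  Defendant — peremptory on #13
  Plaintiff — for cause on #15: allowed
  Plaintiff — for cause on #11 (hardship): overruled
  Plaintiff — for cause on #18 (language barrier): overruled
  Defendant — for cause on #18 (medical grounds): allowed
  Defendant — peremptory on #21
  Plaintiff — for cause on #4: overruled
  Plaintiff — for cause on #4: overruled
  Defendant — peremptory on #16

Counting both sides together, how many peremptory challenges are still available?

1

Plaintiff allotment: 2. Defendant allotment: 2 base + 2 multi-party = 4.
Plaintiff peremptories used: #1, #19 — 2 (for-cause on #1, #17, #15, #11, #18, #4, #4 don't count).
Defendant peremptories used: #13, #21, #16 — 3 (for-cause on #5, #17, #18 don't count).
Remaining: (2 − 2) + (4 − 3) = 1.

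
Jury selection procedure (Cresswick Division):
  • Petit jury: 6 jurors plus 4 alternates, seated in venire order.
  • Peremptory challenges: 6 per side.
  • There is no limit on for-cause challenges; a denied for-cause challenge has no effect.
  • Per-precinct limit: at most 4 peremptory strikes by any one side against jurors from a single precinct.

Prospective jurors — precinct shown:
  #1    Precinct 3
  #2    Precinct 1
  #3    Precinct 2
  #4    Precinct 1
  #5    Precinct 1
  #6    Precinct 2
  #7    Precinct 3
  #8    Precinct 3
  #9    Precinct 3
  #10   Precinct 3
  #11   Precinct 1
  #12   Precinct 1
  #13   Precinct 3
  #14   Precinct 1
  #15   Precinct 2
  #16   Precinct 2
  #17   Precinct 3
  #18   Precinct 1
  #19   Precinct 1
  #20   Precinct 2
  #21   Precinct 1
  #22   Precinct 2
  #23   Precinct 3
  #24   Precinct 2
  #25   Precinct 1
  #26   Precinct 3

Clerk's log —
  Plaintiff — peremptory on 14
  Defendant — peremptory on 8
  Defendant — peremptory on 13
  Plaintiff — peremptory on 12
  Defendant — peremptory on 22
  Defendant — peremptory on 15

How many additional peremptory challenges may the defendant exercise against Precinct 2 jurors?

Defendant peremptories so far: #8, #13, #22, #15 — 4 of 6 used, 2 left overall.
Against Precinct 2: #22, #15 — 2 used; per-precinct cap 4 leaves 2.
Binding limit: min(2, 2) = 2.

2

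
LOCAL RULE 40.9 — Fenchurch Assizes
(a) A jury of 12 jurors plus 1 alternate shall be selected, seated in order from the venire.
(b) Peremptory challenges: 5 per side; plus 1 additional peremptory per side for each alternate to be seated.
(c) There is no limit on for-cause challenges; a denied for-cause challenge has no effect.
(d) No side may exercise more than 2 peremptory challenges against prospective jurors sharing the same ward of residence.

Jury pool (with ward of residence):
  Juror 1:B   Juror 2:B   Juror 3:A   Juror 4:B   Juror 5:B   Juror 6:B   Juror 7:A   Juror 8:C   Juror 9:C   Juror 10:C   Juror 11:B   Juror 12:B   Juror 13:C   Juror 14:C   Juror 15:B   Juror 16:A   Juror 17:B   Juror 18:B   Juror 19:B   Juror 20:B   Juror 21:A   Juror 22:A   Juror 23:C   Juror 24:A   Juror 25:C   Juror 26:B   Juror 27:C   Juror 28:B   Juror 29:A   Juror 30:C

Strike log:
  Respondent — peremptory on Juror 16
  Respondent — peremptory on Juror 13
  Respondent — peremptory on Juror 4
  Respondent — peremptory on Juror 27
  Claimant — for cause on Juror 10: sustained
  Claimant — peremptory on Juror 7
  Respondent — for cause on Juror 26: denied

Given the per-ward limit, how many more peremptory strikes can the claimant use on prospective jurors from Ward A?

Claimant peremptories so far: #7 — 1 of 6 used, 5 left overall.
Against Ward A: #7 — 1 used; per-ward cap 2 leaves 1.
Binding limit: min(5, 1) = 1.

1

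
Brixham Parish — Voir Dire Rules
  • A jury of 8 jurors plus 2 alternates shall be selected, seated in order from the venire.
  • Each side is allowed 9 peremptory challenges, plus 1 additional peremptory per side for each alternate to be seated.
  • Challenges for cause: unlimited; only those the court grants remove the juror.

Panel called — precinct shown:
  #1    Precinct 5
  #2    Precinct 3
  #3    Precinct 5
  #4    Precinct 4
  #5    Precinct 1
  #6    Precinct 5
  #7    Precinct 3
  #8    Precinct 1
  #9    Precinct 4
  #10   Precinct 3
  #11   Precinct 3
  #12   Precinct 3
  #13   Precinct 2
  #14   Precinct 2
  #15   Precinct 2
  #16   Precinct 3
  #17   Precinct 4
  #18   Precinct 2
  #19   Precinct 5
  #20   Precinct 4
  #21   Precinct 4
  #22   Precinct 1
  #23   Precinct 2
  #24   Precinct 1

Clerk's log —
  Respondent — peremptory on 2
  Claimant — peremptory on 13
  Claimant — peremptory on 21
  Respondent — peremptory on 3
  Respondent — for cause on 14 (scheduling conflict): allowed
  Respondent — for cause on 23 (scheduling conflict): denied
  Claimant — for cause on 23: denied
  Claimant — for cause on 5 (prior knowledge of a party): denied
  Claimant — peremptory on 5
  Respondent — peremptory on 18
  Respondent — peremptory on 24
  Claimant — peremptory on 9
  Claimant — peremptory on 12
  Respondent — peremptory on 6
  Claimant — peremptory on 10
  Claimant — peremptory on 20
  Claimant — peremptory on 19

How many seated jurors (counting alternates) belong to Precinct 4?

2

Removed: #2, #3, #5, #6, #9, #10, #12, #13, #14, #18, #19, #20, #21, #24.
Seated (10 incl. alternates): #1, #4, #7, #8, #11, #15, #16, #17, #22, #23.
Of those, in Precinct 4: #4, #17 → 2.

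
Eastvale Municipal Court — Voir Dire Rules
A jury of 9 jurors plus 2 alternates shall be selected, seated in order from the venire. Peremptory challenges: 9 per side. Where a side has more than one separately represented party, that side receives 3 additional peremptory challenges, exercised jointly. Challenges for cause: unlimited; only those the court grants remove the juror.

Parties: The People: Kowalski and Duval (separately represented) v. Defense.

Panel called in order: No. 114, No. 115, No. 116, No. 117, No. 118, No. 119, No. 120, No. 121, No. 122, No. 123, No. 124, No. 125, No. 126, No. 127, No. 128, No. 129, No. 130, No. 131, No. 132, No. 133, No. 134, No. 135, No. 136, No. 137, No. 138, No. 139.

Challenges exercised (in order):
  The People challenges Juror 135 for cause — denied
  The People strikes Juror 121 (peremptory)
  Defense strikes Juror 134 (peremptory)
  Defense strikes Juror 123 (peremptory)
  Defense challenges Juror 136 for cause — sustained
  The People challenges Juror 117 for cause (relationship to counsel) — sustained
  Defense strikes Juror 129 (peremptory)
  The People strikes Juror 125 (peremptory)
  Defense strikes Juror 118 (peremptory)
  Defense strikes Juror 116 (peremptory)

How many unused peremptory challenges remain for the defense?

4

Defense allotment: 9.
Defense peremptories used: #134, #123, #129, #118, #116 — 5 (the for-cause on #136 doesn't count).
Remaining: 9 − 5 = 4.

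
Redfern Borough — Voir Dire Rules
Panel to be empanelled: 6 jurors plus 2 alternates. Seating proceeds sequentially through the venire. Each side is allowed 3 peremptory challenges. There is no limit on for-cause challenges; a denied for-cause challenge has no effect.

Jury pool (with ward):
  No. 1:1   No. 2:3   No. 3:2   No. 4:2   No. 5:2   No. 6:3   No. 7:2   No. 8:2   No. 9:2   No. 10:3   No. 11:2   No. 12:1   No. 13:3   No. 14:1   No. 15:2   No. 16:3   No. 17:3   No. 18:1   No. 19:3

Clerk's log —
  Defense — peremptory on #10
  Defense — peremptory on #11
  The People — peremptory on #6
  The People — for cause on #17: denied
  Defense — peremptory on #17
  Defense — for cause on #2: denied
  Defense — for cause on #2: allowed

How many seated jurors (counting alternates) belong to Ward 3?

Removed: #2, #6, #10, #11, #17.
Seated (8 incl. alternates): #1, #3, #4, #5, #7, #8, #9, #12.
None of those are in Ward 3 → 0.

0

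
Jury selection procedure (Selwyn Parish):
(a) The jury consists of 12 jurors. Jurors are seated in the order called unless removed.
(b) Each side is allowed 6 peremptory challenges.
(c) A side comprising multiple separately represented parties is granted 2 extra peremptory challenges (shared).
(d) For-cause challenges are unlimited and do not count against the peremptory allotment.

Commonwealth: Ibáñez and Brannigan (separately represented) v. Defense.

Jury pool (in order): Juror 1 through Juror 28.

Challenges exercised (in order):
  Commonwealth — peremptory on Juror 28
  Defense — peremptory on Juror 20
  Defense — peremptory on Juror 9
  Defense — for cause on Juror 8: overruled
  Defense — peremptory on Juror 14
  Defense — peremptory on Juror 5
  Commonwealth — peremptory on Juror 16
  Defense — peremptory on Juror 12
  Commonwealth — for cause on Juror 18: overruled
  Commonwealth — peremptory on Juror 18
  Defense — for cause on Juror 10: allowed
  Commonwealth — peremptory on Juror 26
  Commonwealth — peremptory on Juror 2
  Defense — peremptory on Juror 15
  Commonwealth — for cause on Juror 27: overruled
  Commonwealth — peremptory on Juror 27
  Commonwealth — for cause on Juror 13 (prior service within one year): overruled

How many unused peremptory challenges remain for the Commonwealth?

Commonwealth allotment: 6 base + 2 multi-party = 8.
Commonwealth peremptories used: #28, #16, #18, #26, #2, #27 — 6 (for-cause on #18, #27, #13 don't count).
Remaining: 8 − 6 = 2.

2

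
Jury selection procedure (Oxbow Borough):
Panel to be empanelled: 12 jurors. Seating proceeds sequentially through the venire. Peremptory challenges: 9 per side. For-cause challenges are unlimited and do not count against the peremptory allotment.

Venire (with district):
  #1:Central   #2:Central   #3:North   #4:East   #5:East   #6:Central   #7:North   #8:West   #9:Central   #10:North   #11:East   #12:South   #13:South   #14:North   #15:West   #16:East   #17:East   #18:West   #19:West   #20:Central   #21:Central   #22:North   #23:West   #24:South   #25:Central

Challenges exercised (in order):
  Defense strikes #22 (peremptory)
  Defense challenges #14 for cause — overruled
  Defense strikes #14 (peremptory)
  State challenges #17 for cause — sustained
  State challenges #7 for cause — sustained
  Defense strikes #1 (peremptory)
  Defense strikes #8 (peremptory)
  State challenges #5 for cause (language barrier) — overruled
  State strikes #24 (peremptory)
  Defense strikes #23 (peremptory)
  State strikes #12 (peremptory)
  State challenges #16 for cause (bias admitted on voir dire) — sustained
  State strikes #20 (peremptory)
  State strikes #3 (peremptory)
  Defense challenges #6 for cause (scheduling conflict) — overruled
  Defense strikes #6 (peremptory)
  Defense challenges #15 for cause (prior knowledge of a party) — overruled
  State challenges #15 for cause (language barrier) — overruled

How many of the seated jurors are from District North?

Removed: #1, #3, #6, #7, #8, #12, #14, #16, #17, #20, #22, #23, #24.
Seated jurors 1–12: #2, #4, #5, #9, #10, #11, #13, #15, #18, #19, #21, #25.
Of those, in District North: #10 → 1.

1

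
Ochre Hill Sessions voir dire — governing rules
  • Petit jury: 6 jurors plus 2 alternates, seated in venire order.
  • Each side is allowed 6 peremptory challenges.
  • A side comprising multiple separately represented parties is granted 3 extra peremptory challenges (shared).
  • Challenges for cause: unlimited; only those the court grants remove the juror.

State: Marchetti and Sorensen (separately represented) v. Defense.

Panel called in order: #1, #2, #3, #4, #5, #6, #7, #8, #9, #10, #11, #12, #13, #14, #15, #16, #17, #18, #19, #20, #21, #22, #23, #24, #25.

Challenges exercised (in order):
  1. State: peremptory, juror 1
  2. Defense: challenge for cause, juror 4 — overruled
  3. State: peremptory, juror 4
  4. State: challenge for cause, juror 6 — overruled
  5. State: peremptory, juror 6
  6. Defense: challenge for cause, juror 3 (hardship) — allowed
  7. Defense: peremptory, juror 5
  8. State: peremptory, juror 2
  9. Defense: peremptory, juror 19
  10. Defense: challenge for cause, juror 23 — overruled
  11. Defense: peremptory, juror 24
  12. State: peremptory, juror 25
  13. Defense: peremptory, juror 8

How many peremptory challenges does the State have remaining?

4

State allotment: 6 base + 3 multi-party = 9.
State peremptories used: #1, #4, #6, #2, #25 — 5 (the for-cause on #6 doesn't count).
Remaining: 9 − 5 = 4.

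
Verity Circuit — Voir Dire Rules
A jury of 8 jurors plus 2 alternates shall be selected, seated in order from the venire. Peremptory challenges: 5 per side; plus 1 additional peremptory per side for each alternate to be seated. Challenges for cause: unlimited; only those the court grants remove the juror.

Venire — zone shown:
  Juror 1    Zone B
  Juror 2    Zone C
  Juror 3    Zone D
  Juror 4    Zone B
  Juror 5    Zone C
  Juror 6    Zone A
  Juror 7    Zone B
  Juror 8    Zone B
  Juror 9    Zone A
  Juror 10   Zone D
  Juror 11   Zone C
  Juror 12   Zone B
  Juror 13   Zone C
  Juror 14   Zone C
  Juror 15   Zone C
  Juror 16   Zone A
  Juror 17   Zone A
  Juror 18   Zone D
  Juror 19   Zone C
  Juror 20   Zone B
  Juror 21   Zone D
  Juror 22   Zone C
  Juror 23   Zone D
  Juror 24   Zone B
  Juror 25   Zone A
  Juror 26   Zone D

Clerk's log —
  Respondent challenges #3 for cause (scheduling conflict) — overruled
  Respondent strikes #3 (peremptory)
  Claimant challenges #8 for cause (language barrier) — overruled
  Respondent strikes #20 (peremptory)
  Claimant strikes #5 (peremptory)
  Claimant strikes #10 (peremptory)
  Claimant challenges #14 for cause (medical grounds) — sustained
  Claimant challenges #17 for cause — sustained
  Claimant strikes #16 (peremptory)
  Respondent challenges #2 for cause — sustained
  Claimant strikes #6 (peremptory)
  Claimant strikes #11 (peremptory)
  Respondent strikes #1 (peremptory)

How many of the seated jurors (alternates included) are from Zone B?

Removed: #1, #2, #3, #5, #6, #10, #11, #14, #16, #17, #20.
Seated (10 incl. alternates): #4, #7, #8, #9, #12, #13, #15, #18, #19, #21.
Of those, in Zone B: #4, #7, #8, #12 → 4.

4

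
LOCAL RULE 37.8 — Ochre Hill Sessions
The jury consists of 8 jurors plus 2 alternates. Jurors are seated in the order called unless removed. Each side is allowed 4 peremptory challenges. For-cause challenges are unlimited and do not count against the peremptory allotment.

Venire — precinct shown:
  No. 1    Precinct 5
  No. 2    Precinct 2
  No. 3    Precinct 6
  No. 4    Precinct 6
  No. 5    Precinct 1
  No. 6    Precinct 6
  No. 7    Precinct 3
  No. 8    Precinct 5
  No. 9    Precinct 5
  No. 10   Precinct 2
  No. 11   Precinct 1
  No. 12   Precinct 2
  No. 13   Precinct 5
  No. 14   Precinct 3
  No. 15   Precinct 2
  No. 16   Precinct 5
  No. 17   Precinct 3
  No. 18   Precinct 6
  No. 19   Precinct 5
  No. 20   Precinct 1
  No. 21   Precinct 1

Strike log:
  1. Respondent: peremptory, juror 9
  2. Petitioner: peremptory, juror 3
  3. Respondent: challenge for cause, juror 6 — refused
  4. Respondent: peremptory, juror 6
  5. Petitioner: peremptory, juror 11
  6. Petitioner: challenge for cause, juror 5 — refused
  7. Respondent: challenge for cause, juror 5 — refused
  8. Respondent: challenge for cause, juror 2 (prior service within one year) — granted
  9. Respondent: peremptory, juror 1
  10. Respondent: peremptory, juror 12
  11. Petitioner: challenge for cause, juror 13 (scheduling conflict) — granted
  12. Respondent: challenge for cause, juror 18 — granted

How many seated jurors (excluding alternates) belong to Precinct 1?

1

Removed: #1, #2, #3, #6, #9, #11, #12, #13, #18.
Seated jurors 1–8: #4, #5, #7, #8, #10, #14, #15, #16 (alternates #17, #19 not counted).
Of those, in Precinct 1: #5 → 1.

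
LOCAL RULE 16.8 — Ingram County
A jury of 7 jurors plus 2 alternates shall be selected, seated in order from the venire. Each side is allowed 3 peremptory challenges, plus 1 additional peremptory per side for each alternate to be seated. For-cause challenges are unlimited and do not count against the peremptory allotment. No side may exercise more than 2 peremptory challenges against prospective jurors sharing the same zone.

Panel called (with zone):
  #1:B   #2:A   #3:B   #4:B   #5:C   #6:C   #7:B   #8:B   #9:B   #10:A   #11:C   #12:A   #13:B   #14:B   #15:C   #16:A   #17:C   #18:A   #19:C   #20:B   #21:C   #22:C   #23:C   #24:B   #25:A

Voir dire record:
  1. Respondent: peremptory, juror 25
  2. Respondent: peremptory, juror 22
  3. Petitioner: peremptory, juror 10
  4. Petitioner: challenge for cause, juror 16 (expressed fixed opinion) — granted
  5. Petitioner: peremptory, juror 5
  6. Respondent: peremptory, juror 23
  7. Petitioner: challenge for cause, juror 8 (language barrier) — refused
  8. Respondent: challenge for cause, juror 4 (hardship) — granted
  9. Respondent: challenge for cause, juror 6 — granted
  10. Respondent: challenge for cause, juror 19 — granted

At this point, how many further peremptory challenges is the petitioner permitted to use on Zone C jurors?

Petitioner peremptories so far: #10, #5 — 2 of 5 used, 3 left overall.
Against Zone C: #5 — 1 used; per-zone cap 2 leaves 1.
Binding limit: min(3, 1) = 1.

1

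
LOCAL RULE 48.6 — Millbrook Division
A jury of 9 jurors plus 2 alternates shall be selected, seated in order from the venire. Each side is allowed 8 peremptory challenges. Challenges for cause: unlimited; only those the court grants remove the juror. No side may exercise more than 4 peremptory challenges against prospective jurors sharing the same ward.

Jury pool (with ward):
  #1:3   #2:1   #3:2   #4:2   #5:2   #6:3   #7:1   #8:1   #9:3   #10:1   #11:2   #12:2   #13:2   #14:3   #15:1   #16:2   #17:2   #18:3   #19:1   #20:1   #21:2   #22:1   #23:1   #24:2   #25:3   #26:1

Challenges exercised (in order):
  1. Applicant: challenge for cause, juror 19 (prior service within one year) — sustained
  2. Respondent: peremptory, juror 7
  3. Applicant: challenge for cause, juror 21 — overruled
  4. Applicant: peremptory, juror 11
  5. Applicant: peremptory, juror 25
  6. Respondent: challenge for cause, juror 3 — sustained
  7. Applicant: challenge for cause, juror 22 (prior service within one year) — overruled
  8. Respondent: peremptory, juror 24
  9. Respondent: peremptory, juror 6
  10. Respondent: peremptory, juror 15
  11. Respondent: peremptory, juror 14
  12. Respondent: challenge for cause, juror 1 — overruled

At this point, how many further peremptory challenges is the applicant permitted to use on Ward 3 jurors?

3

Applicant peremptories so far: #11, #25 — 2 of 8 used, 6 left overall.
Against Ward 3: #25 — 1 used; per-ward cap 4 leaves 3.
Binding limit: min(6, 3) = 3.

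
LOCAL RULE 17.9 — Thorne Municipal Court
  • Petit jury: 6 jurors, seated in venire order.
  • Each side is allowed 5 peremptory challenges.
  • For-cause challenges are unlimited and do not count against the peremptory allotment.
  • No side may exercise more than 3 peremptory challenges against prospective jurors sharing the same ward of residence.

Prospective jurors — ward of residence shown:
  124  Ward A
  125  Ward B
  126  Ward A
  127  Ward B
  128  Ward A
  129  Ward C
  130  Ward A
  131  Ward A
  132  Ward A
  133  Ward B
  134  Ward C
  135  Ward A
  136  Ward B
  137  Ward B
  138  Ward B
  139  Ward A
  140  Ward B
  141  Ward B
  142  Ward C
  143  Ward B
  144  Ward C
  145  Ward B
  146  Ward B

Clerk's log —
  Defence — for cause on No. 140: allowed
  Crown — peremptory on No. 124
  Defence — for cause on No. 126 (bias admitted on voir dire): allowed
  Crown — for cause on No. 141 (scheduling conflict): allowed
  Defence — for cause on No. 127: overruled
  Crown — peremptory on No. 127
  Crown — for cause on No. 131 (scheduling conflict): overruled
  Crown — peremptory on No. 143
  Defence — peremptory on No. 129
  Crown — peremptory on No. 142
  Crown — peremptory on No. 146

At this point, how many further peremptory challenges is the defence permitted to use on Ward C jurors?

Defence peremptories so far: #129 — 1 of 5 used, 4 left overall.
Against Ward C: #129 — 1 used; per-ward cap 3 leaves 2.
Binding limit: min(4, 2) = 2.

2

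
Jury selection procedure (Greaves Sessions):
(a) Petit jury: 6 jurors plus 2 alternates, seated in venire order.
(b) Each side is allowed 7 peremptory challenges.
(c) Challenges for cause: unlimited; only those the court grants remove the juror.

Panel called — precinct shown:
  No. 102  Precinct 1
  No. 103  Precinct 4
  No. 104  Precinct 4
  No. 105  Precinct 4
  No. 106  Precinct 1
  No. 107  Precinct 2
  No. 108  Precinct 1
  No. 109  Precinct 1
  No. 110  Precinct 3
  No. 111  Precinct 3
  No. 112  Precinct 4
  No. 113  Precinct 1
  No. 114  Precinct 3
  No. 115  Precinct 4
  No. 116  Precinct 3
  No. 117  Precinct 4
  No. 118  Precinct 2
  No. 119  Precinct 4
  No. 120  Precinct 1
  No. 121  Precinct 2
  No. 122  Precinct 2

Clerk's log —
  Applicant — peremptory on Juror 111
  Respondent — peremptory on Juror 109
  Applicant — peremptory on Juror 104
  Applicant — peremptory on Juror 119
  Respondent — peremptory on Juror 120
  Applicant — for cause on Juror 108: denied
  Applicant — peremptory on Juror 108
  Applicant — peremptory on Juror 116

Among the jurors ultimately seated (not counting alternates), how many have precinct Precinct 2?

1

Removed: #104, #108, #109, #111, #116, #119, #120.
Seated jurors 1–6: #102, #103, #105, #106, #107, #110 (alternates #112, #113 not counted).
Of those, in Precinct 2: #107 → 1.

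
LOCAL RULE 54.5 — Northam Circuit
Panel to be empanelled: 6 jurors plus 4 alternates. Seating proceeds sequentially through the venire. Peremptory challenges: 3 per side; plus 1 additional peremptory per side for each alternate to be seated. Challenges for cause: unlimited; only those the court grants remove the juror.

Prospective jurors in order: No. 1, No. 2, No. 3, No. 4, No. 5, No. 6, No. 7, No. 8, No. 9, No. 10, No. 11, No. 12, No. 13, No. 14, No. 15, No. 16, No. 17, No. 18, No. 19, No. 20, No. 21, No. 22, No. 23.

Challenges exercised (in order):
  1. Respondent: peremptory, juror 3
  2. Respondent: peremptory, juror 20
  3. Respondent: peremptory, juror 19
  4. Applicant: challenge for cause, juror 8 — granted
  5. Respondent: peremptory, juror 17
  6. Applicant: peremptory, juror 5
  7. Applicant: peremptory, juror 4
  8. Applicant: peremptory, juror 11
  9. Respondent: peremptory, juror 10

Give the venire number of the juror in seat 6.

Removed: #3, #4, #5, #8, #10, #11, #17, #19, #20.
Seating in order: seats 1–6 → #1, #2, #6, #7, #9, #12; alternates → #13, #14, #15, #16.
So seat 6 is #12.

12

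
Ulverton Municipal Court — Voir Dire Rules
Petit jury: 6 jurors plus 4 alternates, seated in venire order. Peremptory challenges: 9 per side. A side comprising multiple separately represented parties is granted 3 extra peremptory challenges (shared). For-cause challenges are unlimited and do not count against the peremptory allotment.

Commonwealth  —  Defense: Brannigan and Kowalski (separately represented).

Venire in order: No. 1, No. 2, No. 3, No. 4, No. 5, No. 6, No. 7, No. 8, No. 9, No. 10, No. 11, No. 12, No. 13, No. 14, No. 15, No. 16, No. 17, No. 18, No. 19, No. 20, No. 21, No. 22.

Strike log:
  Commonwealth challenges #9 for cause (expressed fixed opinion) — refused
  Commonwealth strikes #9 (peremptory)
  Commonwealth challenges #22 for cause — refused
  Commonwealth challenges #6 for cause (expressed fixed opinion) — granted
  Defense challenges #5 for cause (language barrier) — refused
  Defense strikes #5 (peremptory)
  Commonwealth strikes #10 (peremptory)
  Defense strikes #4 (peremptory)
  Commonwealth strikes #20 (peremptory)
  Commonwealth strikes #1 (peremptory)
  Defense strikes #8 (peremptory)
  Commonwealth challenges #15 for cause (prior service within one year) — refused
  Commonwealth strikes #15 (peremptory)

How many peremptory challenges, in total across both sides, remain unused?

13

Commonwealth allotment: 9. Defense allotment: 9 base + 3 multi-party = 12.
Commonwealth peremptories used: #9, #10, #20, #1, #15 — 5 (for-cause on #9, #22, #6, #15 don't count).
Defense peremptories used: #5, #4, #8 — 3 (the for-cause on #5 doesn't count).
Remaining: (9 − 5) + (12 − 3) = 13.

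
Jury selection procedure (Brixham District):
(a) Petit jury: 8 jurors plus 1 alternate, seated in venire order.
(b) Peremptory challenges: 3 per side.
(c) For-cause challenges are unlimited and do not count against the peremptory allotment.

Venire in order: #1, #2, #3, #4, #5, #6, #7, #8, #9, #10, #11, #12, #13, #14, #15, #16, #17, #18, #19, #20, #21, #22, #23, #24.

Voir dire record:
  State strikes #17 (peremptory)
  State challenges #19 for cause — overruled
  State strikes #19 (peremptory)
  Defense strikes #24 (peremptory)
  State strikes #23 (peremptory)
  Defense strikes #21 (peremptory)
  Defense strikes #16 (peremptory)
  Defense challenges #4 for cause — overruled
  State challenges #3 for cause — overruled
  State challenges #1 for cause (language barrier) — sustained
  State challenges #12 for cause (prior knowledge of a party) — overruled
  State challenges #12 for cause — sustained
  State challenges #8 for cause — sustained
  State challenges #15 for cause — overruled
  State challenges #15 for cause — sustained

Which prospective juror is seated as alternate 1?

Removed: #1, #8, #12, #15, #16, #17, #19, #21, #23, #24. (#3, #4 stay — for-cause denied.)
Seating in order: seats 1–8 → #2, #3, #4, #5, #6, #7, #9, #10; alternates → #11.
So alternate 1 is #11.

11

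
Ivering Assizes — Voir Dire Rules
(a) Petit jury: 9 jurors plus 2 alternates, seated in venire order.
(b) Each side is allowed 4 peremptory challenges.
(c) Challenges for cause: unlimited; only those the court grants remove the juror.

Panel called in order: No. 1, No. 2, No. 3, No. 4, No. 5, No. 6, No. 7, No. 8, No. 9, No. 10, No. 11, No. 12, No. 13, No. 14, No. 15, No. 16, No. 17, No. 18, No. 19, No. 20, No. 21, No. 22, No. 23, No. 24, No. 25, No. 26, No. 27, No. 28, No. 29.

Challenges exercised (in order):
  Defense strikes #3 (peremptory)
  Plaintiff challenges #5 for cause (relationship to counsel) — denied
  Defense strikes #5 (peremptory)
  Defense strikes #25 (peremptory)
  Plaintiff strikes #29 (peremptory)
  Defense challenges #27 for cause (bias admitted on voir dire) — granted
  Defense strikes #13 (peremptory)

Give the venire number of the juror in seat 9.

11

Removed: #3, #5, #13, #25, #27, #29.
Filling seats in venire order through position 9: #1, #2, #4, #6, #7, #8, #9, #10, #11.
So seat 9 is #11.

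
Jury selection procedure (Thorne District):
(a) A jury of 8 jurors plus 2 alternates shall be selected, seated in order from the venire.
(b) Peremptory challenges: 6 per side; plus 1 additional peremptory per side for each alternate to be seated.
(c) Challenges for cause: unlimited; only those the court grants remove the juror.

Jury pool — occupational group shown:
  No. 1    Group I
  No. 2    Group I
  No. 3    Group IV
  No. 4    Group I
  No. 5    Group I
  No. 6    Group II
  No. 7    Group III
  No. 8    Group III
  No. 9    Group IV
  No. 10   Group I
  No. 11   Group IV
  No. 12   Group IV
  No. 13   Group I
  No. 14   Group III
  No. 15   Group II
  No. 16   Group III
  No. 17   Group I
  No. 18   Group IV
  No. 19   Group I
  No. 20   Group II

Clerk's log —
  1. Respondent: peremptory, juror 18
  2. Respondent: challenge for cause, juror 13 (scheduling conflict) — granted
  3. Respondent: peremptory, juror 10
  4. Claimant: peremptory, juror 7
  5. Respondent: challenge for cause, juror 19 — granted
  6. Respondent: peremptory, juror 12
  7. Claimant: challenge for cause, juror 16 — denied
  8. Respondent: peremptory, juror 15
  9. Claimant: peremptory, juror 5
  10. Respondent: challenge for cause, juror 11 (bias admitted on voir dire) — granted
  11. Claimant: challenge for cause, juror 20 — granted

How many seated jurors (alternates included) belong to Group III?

3

Removed: #5, #7, #10, #11, #12, #13, #15, #18, #19, #20.
Seated (10 incl. alternates): #1, #2, #3, #4, #6, #8, #9, #14, #16, #17.
Of those, in Group III: #8, #14, #16 → 3.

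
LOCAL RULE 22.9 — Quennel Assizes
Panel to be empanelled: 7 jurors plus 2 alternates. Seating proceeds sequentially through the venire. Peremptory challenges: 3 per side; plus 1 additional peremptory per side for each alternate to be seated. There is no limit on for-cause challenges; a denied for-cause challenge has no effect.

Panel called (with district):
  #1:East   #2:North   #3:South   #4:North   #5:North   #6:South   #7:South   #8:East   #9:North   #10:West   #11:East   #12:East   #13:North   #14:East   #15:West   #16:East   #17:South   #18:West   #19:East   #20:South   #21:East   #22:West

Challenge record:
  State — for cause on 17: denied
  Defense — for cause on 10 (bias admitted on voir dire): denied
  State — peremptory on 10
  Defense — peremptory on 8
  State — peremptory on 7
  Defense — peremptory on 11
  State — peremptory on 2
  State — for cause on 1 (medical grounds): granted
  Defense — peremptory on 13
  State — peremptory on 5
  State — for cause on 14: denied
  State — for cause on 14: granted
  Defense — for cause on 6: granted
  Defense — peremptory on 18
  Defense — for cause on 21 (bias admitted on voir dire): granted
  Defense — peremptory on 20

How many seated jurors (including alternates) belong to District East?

3

Removed: #1, #2, #5, #6, #7, #8, #10, #11, #13, #14, #18, #20, #21.
Seated (9 incl. alternates): #3, #4, #9, #12, #15, #16, #17, #19, #22.
Of those, in District East: #12, #16, #19 → 3.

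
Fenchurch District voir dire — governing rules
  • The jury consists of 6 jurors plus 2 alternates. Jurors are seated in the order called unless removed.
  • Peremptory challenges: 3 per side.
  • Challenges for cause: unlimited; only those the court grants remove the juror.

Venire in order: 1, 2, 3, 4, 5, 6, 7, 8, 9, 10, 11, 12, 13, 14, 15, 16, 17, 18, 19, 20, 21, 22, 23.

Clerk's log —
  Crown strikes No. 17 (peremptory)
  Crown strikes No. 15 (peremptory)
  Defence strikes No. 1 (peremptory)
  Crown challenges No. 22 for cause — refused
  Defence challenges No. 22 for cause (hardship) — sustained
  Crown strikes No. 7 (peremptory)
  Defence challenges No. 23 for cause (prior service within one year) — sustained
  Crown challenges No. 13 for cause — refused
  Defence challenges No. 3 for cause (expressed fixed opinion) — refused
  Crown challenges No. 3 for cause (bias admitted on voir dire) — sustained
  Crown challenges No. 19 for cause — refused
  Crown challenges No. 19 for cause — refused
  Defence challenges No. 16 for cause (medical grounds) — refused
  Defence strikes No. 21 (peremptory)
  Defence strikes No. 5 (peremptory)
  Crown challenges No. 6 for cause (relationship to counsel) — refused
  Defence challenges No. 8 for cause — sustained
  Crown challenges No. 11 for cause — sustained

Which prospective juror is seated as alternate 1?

13

Removed: #1, #3, #5, #7, #8, #11, #15, #17, #21, #22, #23. (#6, #13, #16, #19 stay — for-cause denied.)
Filling seats in venire order through position 7: #2, #4, #6, #9, #10, #12, #13.
So alternate 1 is #13.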